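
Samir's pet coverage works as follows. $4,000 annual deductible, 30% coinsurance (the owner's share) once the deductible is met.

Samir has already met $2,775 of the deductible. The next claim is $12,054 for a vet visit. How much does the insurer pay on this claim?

$7,580.30

Remaining deductible: $4,000 − $2,775 = $1,225.
That leaves $12,054 − $1,225 = $10,829 for coinsurance.
Owner's 30% share of $10,829 is $3,248.70.
Owner responsibility: $1,225 + $3,248.70 = $4,473.70.
The insurer covers the remainder: $12,054 − $4,473.70 = $7,580.30.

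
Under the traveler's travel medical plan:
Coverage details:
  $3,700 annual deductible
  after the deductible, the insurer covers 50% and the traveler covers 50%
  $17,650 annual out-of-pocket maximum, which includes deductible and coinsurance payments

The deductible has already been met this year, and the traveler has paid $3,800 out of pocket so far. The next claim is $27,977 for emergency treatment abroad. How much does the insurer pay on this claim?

$14,127

The deductible is already satisfied, so the full bill goes to coinsurance.
Traveler's 50% share of $27,977 is $13,988.50.
Adding $13,988.50 to the $3,800 already spent would give $17,788.50, which exceeds the $17,650 cap; the traveler pays just $17,650 − $3,800 = $13,850.
The insurer covers the remainder: $27,977 − $13,850 = $14,127.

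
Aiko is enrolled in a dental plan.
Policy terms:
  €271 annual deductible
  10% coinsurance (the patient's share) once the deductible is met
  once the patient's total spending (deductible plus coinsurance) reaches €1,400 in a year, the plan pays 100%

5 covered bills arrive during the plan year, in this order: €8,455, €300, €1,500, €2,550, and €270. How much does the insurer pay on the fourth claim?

€2,419.40

Claim 1 (€8,455): deductible takes €271, €8,184 remains; 10% of €8,184 = €818.40. Patient pays €1,089.40; OOP now €1,089.40. Plan pays €8,455 − €1,089.40 = €7,365.60.
Claim 2 (€300): deductible met; 10% of €300 = €30. Patient owes €30 (running OOP €1,119.40). Plan pays €300 − €30 = €270.
Claim 3 (€1,500): 10% coinsurance on €1,500 = €150. Patient pays €150; OOP now €1,269.40. Plan pays €1,500 − €150 = €1,350.
Claim 4 (€2,550): deductible met; 10% of €2,550 = €255. OOP would hit €1,524.40 > €1,400, so the cap limits the patient to €1,400 − €1,269.40 = €130.60. Insurer: €2,550 − €130.60 = €2,419.40.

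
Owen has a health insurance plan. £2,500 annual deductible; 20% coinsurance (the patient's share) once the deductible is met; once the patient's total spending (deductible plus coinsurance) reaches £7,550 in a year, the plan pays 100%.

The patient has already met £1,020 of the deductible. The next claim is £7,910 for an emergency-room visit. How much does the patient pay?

£2,766

£1,020 of the £2,500 deductible is already met, leaving £1,480.
The remaining £6,430 (= £7,910 − £1,480) moves to coinsurance.
Coinsurance: £6,430 × 20% = £1,286.
That puts the patient's cost at £1,480 + £1,286 = £2,766 before any cap.
Cumulative spending £1,020 + £2,766 = £3,786 stays under the £7,550 maximum.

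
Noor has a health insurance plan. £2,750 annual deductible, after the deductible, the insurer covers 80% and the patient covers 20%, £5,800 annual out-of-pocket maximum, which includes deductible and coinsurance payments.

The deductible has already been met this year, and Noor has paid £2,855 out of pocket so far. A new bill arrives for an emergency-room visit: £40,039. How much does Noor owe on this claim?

With the deductible met, the entire £40,039 is subject to coinsurance.
Coinsurance: £40,039 × 20% = £8,007.80.
Year-to-date out-of-pocket would reach £2,855 + £8,007.80 = £10,862.80, above the £5,800 maximum, so the patient pays only £5,800 − £2,855 = £2,945.

£2,945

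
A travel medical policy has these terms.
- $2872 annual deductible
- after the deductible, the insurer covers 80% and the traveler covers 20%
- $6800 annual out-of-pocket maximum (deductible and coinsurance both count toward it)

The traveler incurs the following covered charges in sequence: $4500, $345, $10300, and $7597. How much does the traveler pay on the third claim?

$2060

#1 ($4500): $2872 finishes the deductible; $1628 goes to coinsurance; 20% of $1628 = $325.60. Traveler pays $3197.60; OOP now $3197.60.
#2 ($345): deductible already satisfied, so traveler's share is 20% × $345 = $69. Traveler owes $69 (running OOP $3266.60).
#3 ($10300): deductible already satisfied, so traveler's share is 20% × $10300 = $2060. Traveler pays $2060; OOP now $5326.60.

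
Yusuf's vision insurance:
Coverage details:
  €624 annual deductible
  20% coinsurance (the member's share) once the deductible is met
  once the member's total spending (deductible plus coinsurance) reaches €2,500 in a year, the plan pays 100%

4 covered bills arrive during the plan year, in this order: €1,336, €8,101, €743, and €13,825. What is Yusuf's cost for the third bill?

#1 (€1,336): deductible takes €624, €712 remains; 20% of €712 = €142.40. Cost to member: €766.40. OOP to date €766.40.
#2 (€8,101): 20% coinsurance on €8,101 = €1,620.20. Cost to member: €1,620.20. OOP to date €2,386.60.
#3 (€743): deductible already satisfied, so member's share is 20% × €743 = €148.60. That would push OOP to €2,535.20, over the €2,500 cap, so member pays €2,500 − €2,386.60 = €113.40.

€113.40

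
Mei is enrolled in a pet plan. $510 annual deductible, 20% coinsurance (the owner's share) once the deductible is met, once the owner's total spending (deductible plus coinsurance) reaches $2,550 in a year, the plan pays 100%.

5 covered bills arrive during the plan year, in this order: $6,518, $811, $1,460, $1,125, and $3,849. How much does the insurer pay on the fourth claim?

$900

Bill 1, $6,518: deductible takes $510, $6,008 remains; owner's 20% is $1,201.60. Owner pays $1,711.60; OOP now $1,711.60. Plan pays $6,518 − $1,711.60 = $4,806.40.
Bill 2, $811: deductible already satisfied, so owner's share is 20% × $811 = $162.20. Cost to owner: $162.20. OOP to date $1,873.80. Plan pays $811 − $162.20 = $648.80.
Bill 3, $1,460: deductible met; 20% of $1,460 = $292. Owner owes $292 (running OOP $2,165.80). Insurer: $1,460 − $292 = $1,168.
Bill 4, $1,125: 20% coinsurance on $1,125 = $225. Cost to owner: $225. OOP to date $2,390.80. Insurer: $1,125 − $225 = $900.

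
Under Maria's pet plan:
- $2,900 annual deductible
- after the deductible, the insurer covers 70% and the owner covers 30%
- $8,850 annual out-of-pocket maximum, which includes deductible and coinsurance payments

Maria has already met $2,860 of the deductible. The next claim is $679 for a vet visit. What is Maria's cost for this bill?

Deductible still to meet: $2,900 − $2,860 = $40.
After the $40 deductible portion, $679 − $40 = $639 is subject to coinsurance.
Owner's 30% share of $639 is $191.70.
Owner responsibility before any cap: $40 + $191.70 = $231.70.
Total out-of-pocket so far would be $2,860 + $231.70 = $3,091.70, below the $8,850 cap — no reduction.

$231.70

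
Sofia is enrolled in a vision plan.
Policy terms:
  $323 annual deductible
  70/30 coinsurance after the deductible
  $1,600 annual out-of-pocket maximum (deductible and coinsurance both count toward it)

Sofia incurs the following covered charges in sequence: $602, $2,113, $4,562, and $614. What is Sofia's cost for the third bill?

#1 ($602): $323 to deductible, leaving $279; coinsurance $279 × 30% = $83.70. Member pays $406.70; OOP now $406.70.
#2 ($2,113): deductible already satisfied, so member's share is 30% × $2,113 = $633.90. Member owes $633.90 (running OOP $1,040.60).
#3 ($4,562): deductible already satisfied, so member's share is 30% × $4,562 = $1,368.60. Adding that to $1,040.60 gives $2,409.20, past the $1,600 cap; member pays only $1,600 − $1,040.60 = $559.40.

$559.40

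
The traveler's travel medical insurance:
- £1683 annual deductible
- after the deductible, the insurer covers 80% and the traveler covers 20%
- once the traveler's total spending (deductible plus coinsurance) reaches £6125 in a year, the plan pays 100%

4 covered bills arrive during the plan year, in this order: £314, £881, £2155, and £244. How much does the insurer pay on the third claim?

£1333.60

#1 (£314): entire amount goes to the deductible. Traveler owes £314 (running OOP £314). Plan pays £314 − £314 = £0.
#2 (£881): entire amount goes to the deductible. Traveler pays £881; OOP now £1195. Plan pays £881 − £881 = £0.
#3 (£2155): £488 finishes the deductible; £1667 goes to coinsurance; traveler's 20% is £333.40. Traveler owes £821.40 (running OOP £2016.40). Plan pays £2155 − £821.40 = £1333.60.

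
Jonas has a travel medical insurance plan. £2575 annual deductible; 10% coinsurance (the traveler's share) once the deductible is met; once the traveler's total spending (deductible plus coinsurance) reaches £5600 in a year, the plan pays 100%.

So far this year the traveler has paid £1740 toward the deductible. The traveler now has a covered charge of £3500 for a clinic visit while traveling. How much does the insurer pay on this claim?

£2398.50

Deductible still to meet: £2575 − £1740 = £835.
After the £835 deductible portion, £3500 − £835 = £2665 is subject to coinsurance.
10% of £2665 = £266.50 falls to the traveler.
Traveler responsibility before any cap: £835 + £266.50 = £1101.50.
Cumulative spending £1740 + £1101.50 = £2841.50 stays under the £5600 maximum.
The insurer covers the remainder: £3500 − £1101.50 = £2398.50.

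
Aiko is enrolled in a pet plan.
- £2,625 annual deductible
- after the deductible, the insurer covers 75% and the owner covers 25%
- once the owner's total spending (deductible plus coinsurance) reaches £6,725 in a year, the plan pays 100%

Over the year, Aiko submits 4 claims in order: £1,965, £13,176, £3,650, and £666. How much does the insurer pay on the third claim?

£2,737.50

Claim 1 (£1,965): fully absorbed by the deductible. Cost to owner: £1,965. OOP to date £1,965. Plan pays £1,965 − £1,965 = £0.
Claim 2 (£13,176): £660 to deductible, leaving £12,516; 25% of £12,516 = £3,129. Owner owes £3,789 (running OOP £5,754). Insurer: £13,176 − £3,789 = £9,387.
Claim 3 (£3,650): deductible met; 25% of £3,650 = £912.50. Owner owes £912.50 (running OOP £6,666.50). Plan pays £3,650 − £912.50 = £2,737.50.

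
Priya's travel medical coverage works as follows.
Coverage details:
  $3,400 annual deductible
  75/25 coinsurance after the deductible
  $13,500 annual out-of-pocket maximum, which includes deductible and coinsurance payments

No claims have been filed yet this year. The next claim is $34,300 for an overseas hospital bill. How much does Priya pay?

Deductible not yet touched, so the first $3,400 of the bill goes to the deductible.
After the $3,400 deductible portion, $34,300 − $3,400 = $30,900 is subject to coinsurance.
Traveler's 25% share of $30,900 is $7,725.
That puts the traveler's cost at $3,400 + $7,725 = $11,125 before any cap.
Total out-of-pocket so far would be $0 + $11,125 = $11,125, below the $13,500 cap — no reduction.

$11,125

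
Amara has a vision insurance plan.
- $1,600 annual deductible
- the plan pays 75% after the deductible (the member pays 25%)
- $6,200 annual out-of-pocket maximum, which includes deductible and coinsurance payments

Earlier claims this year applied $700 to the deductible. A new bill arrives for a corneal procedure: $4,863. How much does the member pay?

$1,890.75

Remaining deductible: $1,600 − $700 = $900.
The remaining $3,963 (= $4,863 − $900) moves to coinsurance.
Member's 25% share of $3,963 is $990.75.
That puts the member's cost at $900 + $990.75 = $1,890.75 before any cap.
Year-to-date out-of-pocket becomes $700 + $1,890.75 = $2,590.75, still under the $6,200 maximum, so no cap applies.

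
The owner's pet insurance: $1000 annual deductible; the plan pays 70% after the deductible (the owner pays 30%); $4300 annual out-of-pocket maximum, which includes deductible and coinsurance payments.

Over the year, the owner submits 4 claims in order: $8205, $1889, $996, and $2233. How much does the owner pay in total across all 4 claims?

$4300

Claim 1 — $8205: deductible takes $1000, $7205 remains; owner's 30% is $2161.50. Owner pays $3161.50; OOP now $3161.50.
Claim 2 — $1889: deductible already satisfied, so owner's share is 30% × $1889 = $566.70. Cost to owner: $566.70. OOP to date $3728.20.
Claim 3 — $996: 30% coinsurance on $996 = $298.80. Owner owes $298.80 (running OOP $4027).
Claim 4 — $2233: deductible already satisfied, so owner's share is 30% × $2233 = $669.90. OOP would hit $4696.90 > $4300, so the cap limits the owner to $4300 − $4027 = $273.
Summing the owner's payments: $3161.50 + $566.70 + $298.80 + $273 = $4300.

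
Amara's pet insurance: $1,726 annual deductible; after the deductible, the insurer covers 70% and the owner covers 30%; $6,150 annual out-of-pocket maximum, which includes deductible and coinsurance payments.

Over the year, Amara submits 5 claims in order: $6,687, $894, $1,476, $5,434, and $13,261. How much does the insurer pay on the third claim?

$1,033.20

Claim 1 ($6,687): deductible takes $1,726, $4,961 remains; coinsurance $4,961 × 30% = $1,488.30. Owner owes $3,214.30 (running OOP $3,214.30). Plan pays $6,687 − $3,214.30 = $3,472.70.
Claim 2 ($894): deductible already satisfied, so owner's share is 30% × $894 = $268.20. Owner pays $268.20; OOP now $3,482.50. Insurer: $894 − $268.20 = $625.80.
Claim 3 ($1,476): deductible met; 30% of $1,476 = $442.80. Cost to owner: $442.80. OOP to date $3,925.30. Insurer: $1,476 − $442.80 = $1,033.20.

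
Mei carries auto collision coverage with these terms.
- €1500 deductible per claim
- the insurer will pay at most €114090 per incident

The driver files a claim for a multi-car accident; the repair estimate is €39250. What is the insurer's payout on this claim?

€37750

Less the €1500 deductible: €39250 − €1500 = €37750.
That's under the €114090 cap, so the insurer reimburses the full €37750.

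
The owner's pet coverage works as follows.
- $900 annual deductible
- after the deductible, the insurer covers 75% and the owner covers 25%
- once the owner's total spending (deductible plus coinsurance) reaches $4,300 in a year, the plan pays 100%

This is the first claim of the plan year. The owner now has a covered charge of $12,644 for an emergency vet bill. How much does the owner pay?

$3,836

Nothing has been paid toward the $900 deductible, so the first $900 of this charge is applied there.
The remaining $11,744 (= $12,644 − $900) moves to coinsurance.
25% of $11,744 = $2,936 falls to the owner.
That puts the owner's cost at $900 + $2,936 = $3,836 before any cap.
Total out-of-pocket so far would be $0 + $3,836 = $3,836, below the $4,300 cap — no reduction.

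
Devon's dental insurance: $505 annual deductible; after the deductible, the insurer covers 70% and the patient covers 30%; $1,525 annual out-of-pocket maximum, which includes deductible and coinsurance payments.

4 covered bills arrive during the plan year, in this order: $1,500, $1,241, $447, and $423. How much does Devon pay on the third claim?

$134.10

Bill 1, $1,500: deductible takes $505, $995 remains; 30% of $995 = $298.50. Cost to patient: $803.50. OOP to date $803.50.
Bill 2, $1,241: deductible met; 30% of $1,241 = $372.30. Cost to patient: $372.30. OOP to date $1,175.80.
Bill 3, $447: 30% coinsurance on $447 = $134.10. Patient owes $134.10 (running OOP $1,309.90).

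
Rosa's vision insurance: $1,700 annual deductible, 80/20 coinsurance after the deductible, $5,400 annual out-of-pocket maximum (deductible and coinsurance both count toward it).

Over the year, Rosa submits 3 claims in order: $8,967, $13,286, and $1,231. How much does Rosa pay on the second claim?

Claim 1 ($8,967): $1,700 to deductible, leaving $7,267; member's 20% is $1,453.40. Cost to member: $3,153.40. OOP to date $3,153.40.
Claim 2 ($13,286): deductible already satisfied, so member's share is 20% × $13,286 = $2,657.20. That would push OOP to $5,810.60, over the $5,400 cap, so member pays $5,400 − $3,153.40 = $2,246.60.

$2,246.60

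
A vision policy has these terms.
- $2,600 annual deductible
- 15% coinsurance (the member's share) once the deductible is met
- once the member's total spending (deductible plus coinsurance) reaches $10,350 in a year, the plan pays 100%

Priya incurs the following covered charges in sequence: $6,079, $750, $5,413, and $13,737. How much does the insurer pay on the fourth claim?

Claim 1 — $6,079: $2,600 to deductible, leaving $3,479; coinsurance $3,479 × 15% = $521.85. Member owes $3,121.85 (running OOP $3,121.85). Plan pays $6,079 − $3,121.85 = $2,957.15.
Claim 2 — $750: deductible already satisfied, so member's share is 15% × $750 = $112.50. Member pays $112.50; OOP now $3,234.35. Insurer: $750 − $112.50 = $637.50.
Claim 3 — $5,413: deductible met; 15% of $5,413 = $811.95. Cost to member: $811.95. OOP to date $4,046.30. Insurer: $5,413 − $811.95 = $4,601.05.
Claim 4 — $13,737: deductible met; 15% of $13,737 = $2,060.55. Member pays $2,060.55; OOP now $6,106.85. Plan pays $13,737 − $2,060.55 = $11,676.45.

$11,676.45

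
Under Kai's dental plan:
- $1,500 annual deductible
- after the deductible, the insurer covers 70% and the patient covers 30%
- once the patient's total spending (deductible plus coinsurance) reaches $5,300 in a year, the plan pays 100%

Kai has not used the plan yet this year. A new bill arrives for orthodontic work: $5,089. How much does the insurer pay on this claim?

Nothing has been paid toward the $1,500 deductible, so the first $1,500 of this charge is applied there.
The remaining $3,589 (= $5,089 − $1,500) moves to coinsurance.
30% of $3,589 = $1,076.70 falls to the patient.
Patient responsibility before any cap: $1,500 + $1,076.70 = $2,576.70.
Cumulative spending $0 + $2,576.70 = $2,576.70 stays under the $5,300 maximum.
The plan picks up $5,089 − $2,576.70 = $2,512.30.

$2,512.30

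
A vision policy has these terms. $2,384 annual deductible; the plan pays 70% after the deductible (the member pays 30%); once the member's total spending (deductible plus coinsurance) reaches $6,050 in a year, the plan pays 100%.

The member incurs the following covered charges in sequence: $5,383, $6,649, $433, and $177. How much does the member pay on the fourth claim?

Bill 1, $5,383: deductible takes $2,384, $2,999 remains; member's 30% is $899.70. Member pays $3,283.70; OOP now $3,283.70.
Bill 2, $6,649: deductible already satisfied, so member's share is 30% × $6,649 = $1,994.70. Member pays $1,994.70; OOP now $5,278.40.
Bill 3, $433: deductible met; 30% of $433 = $129.90. Member owes $129.90 (running OOP $5,408.30).
Bill 4, $177: deductible met; 30% of $177 = $53.10. Cost to member: $53.10. OOP to date $5,461.40.

$53.10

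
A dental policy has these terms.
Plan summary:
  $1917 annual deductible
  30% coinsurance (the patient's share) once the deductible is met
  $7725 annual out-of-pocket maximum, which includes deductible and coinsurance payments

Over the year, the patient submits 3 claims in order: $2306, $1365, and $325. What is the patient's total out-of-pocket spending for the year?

$2540.70

Claim 1 ($2306): $1917 to deductible, leaving $389; patient's 30% is $116.70. Patient pays $2033.70; OOP now $2033.70.
Claim 2 ($1365): deductible met; 30% of $1365 = $409.50. Cost to patient: $409.50. OOP to date $2443.20.
Claim 3 ($325): deductible already satisfied, so patient's share is 30% × $325 = $97.50. Patient pays $97.50; OOP now $2540.70.
Summing the patient's payments: $2033.70 + $409.50 + $97.50 = $2540.70.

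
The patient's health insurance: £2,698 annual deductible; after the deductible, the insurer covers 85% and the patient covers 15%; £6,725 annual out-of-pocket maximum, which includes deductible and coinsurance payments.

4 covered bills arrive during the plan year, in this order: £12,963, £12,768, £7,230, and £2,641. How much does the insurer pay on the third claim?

Claim 1 — £12,963: £2,698 finishes the deductible; £10,265 goes to coinsurance; coinsurance £10,265 × 15% = £1,539.75. Cost to patient: £4,237.75. OOP to date £4,237.75. Insurer: £12,963 − £4,237.75 = £8,725.25.
Claim 2 — £12,768: deductible met; 15% of £12,768 = £1,915.20. Patient pays £1,915.20; OOP now £6,152.95. Insurer: £12,768 − £1,915.20 = £10,852.80.
Claim 3 — £7,230: deductible already satisfied, so patient's share is 15% × £7,230 = £1,084.50. OOP would hit £7,237.45 > £6,725, so the cap limits the patient to £6,725 − £6,152.95 = £572.05. Insurer: £7,230 − £572.05 = £6,657.95.

£6,657.95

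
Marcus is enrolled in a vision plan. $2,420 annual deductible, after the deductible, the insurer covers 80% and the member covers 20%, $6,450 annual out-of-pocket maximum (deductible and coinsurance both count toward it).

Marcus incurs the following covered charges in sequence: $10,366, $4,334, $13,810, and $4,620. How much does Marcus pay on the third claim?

$1,574

Bill 1, $10,366: deductible takes $2,420, $7,946 remains; 20% of $7,946 = $1,589.20. Cost to member: $4,009.20. OOP to date $4,009.20.
Bill 2, $4,334: deductible met; 20% of $4,334 = $866.80. Cost to member: $866.80. OOP to date $4,876.
Bill 3, $13,810: 20% coinsurance on $13,810 = $2,762. That would push OOP to $7,638, over the $6,450 cap, so member pays $6,450 − $4,876 = $1,574.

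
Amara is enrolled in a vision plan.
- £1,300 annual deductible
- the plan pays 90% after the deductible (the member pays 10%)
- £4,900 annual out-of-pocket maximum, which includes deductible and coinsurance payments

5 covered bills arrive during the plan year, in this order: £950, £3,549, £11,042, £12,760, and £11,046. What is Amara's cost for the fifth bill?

£899.90

Claim 1 (£950): all of it applies to the deductible. Member owes £950 (running OOP £950).
Claim 2 (£3,549): deductible takes £350, £3,199 remains; coinsurance £3,199 × 10% = £319.90. Member pays £669.90; OOP now £1,619.90.
Claim 3 (£11,042): deductible already satisfied, so member's share is 10% × £11,042 = £1,104.20. Cost to member: £1,104.20. OOP to date £2,724.10.
Claim 4 (£12,760): deductible already satisfied, so member's share is 10% × £12,760 = £1,276. Member owes £1,276 (running OOP £4,000.10).
Claim 5 (£11,046): deductible met; 10% of £11,046 = £1,104.60. That would push OOP to £5,104.70, over the £4,900 cap, so member pays £4,900 − £4,000.10 = £899.90.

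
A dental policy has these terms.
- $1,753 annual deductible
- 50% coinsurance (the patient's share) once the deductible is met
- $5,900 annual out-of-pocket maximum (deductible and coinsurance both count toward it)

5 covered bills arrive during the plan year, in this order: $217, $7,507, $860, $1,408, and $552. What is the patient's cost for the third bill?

Bill 1, $217: fully absorbed by the deductible. Patient owes $217 (running OOP $217).
Bill 2, $7,507: $1,536 finishes the deductible; $5,971 goes to coinsurance; coinsurance $5,971 × 50% = $2,985.50. Patient pays $4,521.50; OOP now $4,738.50.
Bill 3, $860: 50% coinsurance on $860 = $430. Patient owes $430 (running OOP $5,168.50).

$430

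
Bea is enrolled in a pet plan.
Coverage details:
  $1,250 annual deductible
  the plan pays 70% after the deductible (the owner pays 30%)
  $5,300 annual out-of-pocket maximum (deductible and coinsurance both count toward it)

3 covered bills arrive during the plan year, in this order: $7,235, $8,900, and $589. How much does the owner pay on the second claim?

$2,254.50

#1 ($7,235): $1,250 to deductible, leaving $5,985; coinsurance $5,985 × 30% = $1,795.50. Owner owes $3,045.50 (running OOP $3,045.50).
#2 ($8,900): deductible met; 30% of $8,900 = $2,670. That would push OOP to $5,715.50, over the $5,300 cap, so owner pays $5,300 − $3,045.50 = $2,254.50.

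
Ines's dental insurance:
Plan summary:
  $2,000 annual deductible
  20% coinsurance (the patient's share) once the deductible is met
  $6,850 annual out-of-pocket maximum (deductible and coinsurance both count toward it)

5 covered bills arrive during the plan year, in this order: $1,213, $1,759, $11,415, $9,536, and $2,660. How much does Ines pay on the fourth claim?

Claim 1 — $1,213: all of it applies to the deductible. Patient pays $1,213; OOP now $1,213.
Claim 2 — $1,759: $787 to deductible, leaving $972; coinsurance $972 × 20% = $194.40. Patient owes $981.40 (running OOP $2,194.40).
Claim 3 — $11,415: deductible met; 20% of $11,415 = $2,283. Patient owes $2,283 (running OOP $4,477.40).
Claim 4 — $9,536: deductible met; 20% of $9,536 = $1,907.20. Cost to patient: $1,907.20. OOP to date $6,384.60.

$1,907.20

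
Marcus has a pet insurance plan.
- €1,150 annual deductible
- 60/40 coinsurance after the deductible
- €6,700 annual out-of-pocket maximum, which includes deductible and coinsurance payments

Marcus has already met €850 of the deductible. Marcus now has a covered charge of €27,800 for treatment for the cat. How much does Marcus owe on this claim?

€850 of the €1,150 deductible is already met, leaving €300.
After the €300 deductible portion, €27,800 − €300 = €27,500 is subject to coinsurance.
40% of €27,500 = €11,000 falls to the owner.
Owner responsibility before any cap: €300 + €11,000 = €11,300.
Year-to-date out-of-pocket would reach €850 + €11,300 = €12,150, above the €6,700 maximum, so the owner pays only €6,700 − €850 = €5,850.

€5,850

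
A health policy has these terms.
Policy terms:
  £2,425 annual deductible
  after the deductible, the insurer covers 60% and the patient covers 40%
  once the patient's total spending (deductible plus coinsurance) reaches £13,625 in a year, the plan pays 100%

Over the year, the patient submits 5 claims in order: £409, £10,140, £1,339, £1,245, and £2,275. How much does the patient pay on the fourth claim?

£498

#1 (£409): fully absorbed by the deductible. Patient owes £409 (running OOP £409).
#2 (£10,140): £2,016 finishes the deductible; £8,124 goes to coinsurance; patient's 40% is £3,249.60. Patient owes £5,265.60 (running OOP £5,674.60).
#3 (£1,339): 40% coinsurance on £1,339 = £535.60. Cost to patient: £535.60. OOP to date £6,210.20.
#4 (£1,245): 40% coinsurance on £1,245 = £498. Patient owes £498 (running OOP £6,708.20).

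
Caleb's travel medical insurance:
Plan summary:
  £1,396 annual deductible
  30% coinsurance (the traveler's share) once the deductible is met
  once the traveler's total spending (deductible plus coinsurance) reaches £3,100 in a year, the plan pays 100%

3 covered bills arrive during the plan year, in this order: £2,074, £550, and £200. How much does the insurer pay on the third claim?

£140

Claim 1 (£2,074): deductible takes £1,396, £678 remains; 30% of £678 = £203.40. Cost to traveler: £1,599.40. OOP to date £1,599.40. Plan pays £2,074 − £1,599.40 = £474.60.
Claim 2 (£550): 30% coinsurance on £550 = £165. Traveler owes £165 (running OOP £1,764.40). Plan pays £550 − £165 = £385.
Claim 3 (£200): 30% coinsurance on £200 = £60. Traveler owes £60 (running OOP £1,824.40). Plan pays £200 − £60 = £140.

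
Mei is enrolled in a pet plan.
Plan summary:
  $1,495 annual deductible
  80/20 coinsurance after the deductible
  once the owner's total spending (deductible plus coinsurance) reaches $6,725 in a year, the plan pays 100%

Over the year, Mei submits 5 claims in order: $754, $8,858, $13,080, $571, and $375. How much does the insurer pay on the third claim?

#1 ($754): all of it applies to the deductible. Cost to owner: $754. OOP to date $754. Insurer: $754 − $754 = $0.
#2 ($8,858): $741 finishes the deductible; $8,117 goes to coinsurance; 20% of $8,117 = $1,623.40. Owner pays $2,364.40; OOP now $3,118.40. Insurer: $8,858 − $2,364.40 = $6,493.60.
#3 ($13,080): 20% coinsurance on $13,080 = $2,616. Owner pays $2,616; OOP now $5,734.40. Plan pays $13,080 − $2,616 = $10,464.

$10,464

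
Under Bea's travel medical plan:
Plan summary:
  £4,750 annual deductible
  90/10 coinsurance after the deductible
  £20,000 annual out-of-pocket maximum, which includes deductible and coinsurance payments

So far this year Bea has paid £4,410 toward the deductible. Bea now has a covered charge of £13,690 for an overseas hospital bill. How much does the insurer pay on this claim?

Deductible still to meet: £4,750 − £4,410 = £340.
That leaves £13,690 − £340 = £13,350 for coinsurance.
Coinsurance: £13,350 × 10% = £1,335.
So the traveler owes £340 + £1,335 = £1,675 before any cap.
Total out-of-pocket so far would be £4,410 + £1,675 = £6,085, below the £20,000 cap — no reduction.
The plan picks up £13,690 − £1,675 = £12,015.

£12,015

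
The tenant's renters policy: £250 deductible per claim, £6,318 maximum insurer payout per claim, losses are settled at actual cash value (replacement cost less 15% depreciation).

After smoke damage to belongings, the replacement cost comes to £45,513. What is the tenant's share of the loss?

At 15% depreciation, ACV = £45,513 − £6,826.95 = £38,686.05.
Subtract the deductible: £38,686.05 − £250 = £38,436.05.
£38,436.05 exceeds the £6,318 limit, so the insurer pays the limit: £6,318.
Tenant's share is the uncovered remainder: £45,513 − £6,318 = £39,195.

£39,195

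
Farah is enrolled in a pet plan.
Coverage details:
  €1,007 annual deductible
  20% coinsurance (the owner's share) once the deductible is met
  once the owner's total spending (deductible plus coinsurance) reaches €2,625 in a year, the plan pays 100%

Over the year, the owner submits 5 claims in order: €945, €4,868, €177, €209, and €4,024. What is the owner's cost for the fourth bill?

€41.80

#1 (€945): all of it applies to the deductible. Owner owes €945 (running OOP €945).
#2 (€4,868): deductible takes €62, €4,806 remains; owner's 20% is €961.20. Owner owes €1,023.20 (running OOP €1,968.20).
#3 (€177): deductible met; 20% of €177 = €35.40. Owner owes €35.40 (running OOP €2,003.60).
#4 (€209): 20% coinsurance on €209 = €41.80. Owner pays €41.80; OOP now €2,045.40.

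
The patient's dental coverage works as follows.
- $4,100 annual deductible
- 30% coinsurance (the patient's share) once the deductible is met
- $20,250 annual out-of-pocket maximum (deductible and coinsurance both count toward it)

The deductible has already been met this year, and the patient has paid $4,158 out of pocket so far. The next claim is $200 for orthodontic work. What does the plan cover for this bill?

The deductible is already satisfied, so the full bill goes to coinsurance.
Patient's 30% share of $200 is $60.
Total out-of-pocket so far would be $4,158 + $60 = $4,218, below the $20,250 cap — no reduction.
The plan picks up $200 − $60 = $140.

$140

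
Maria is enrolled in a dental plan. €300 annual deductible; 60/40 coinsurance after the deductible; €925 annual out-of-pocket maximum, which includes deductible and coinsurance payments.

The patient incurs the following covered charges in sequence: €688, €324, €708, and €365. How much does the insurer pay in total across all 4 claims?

Claim 1 — €688: €300 to deductible, leaving €388; coinsurance €388 × 40% = €155.20. Patient pays €455.20; OOP now €455.20. Insurer: €688 − €455.20 = €232.80.
Claim 2 — €324: deductible already satisfied, so patient's share is 40% × €324 = €129.60. Patient owes €129.60 (running OOP €584.80). Insurer: €324 − €129.60 = €194.40.
Claim 3 — €708: deductible met; 40% of €708 = €283.20. Cost to patient: €283.20. OOP to date €868. Insurer: €708 − €283.20 = €424.80.
Claim 4 — €365: deductible met; 40% of €365 = €146. OOP would hit €1014 > €925, so the cap limits the patient to €925 − €868 = €57. Insurer: €365 − €57 = €308.
Insurer total = bills − patient's total = €2085 − €925 = €1160.

€1160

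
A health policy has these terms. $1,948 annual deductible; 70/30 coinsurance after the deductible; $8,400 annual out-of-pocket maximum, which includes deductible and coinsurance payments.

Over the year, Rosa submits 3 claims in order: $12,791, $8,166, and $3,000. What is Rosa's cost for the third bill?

$749.30

#1 ($12,791): $1,948 finishes the deductible; $10,843 goes to coinsurance; coinsurance $10,843 × 30% = $3,252.90. Patient owes $5,200.90 (running OOP $5,200.90).
#2 ($8,166): deductible met; 30% of $8,166 = $2,449.80. Patient pays $2,449.80; OOP now $7,650.70.
#3 ($3,000): deductible already satisfied, so patient's share is 30% × $3,000 = $900. Adding that to $7,650.70 gives $8,550.70, past the $8,400 cap; patient pays only $8,400 − $7,650.70 = $749.30.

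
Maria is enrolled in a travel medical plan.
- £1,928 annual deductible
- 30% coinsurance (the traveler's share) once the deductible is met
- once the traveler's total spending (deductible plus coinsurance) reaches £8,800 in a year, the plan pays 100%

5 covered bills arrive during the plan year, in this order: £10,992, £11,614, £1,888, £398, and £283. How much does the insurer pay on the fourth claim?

£295.80

Claim 1 — £10,992: £1,928 to deductible, leaving £9,064; traveler's 30% is £2,719.20. Traveler owes £4,647.20 (running OOP £4,647.20). Plan pays £10,992 − £4,647.20 = £6,344.80.
Claim 2 — £11,614: deductible already satisfied, so traveler's share is 30% × £11,614 = £3,484.20. Cost to traveler: £3,484.20. OOP to date £8,131.40. Plan pays £11,614 − £3,484.20 = £8,129.80.
Claim 3 — £1,888: deductible already satisfied, so traveler's share is 30% × £1,888 = £566.40. Traveler pays £566.40; OOP now £8,697.80. Plan pays £1,888 − £566.40 = £1,321.60.
Claim 4 — £398: deductible met; 30% of £398 = £119.40. That would push OOP to £8,817.20, over the £8,800 cap, so traveler pays £8,800 − £8,697.80 = £102.20. Insurer: £398 − £102.20 = £295.80.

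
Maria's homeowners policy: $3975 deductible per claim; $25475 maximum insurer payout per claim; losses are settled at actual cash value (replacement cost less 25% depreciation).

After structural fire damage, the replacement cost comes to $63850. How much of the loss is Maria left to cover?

$38375

Depreciate 25%: the covered value is $63850 × 0.75 = $47887.50.
Subtract the deductible: $47887.50 − $3975 = $43912.50.
The $25475 per-incident cap binds; insurer pays $25475.
Homeowner's share is the uncovered remainder: $63850 − $25475 = $38375.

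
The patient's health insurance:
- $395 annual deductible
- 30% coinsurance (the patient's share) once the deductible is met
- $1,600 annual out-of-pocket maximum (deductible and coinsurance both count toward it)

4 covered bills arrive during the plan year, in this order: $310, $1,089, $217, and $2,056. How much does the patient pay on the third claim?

Claim 1 — $310: entire amount goes to the deductible. Patient pays $310; OOP now $310.
Claim 2 — $1,089: deductible takes $85, $1,004 remains; coinsurance $1,004 × 30% = $301.20. Patient pays $386.20; OOP now $696.20.
Claim 3 — $217: 30% coinsurance on $217 = $65.10. Patient pays $65.10; OOP now $761.30.

$65.10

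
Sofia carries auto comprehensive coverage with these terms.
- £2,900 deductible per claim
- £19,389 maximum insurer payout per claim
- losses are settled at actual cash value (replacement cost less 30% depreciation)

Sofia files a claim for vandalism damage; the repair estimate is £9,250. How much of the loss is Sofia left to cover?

At 30% depreciation, ACV = £9,250 − £2,775 = £6,475.
After the deductible, £6,475 − £2,900 = £3,575 remains.
£3,575 ≤ £19,389, so the limit doesn't bind; insurer pays £3,575.
The policyholder bears the rest of the original loss: £9,250 − £3,575 = £5,675.

£5,675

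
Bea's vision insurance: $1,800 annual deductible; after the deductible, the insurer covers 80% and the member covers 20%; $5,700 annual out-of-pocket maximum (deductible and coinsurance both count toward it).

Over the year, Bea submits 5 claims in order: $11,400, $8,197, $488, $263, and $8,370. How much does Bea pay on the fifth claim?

Claim 1 — $11,400: deductible takes $1,800, $9,600 remains; 20% of $9,600 = $1,920. Member pays $3,720; OOP now $3,720.
Claim 2 — $8,197: deductible met; 20% of $8,197 = $1,639.40. Cost to member: $1,639.40. OOP to date $5,359.40.
Claim 3 — $488: 20% coinsurance on $488 = $97.60. Cost to member: $97.60. OOP to date $5,457.
Claim 4 — $263: 20% coinsurance on $263 = $52.60. Member pays $52.60; OOP now $5,509.60.
Claim 5 — $8,370: deductible already satisfied, so member's share is 20% × $8,370 = $1,674. OOP would hit $7,183.60 > $5,700, so the cap limits the member to $5,700 − $5,509.60 = $190.40.

$190.40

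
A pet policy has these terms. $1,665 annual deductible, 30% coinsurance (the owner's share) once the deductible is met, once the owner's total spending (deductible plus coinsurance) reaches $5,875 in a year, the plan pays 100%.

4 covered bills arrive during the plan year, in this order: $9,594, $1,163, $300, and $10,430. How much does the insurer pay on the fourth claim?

Claim 1 — $9,594: $1,665 finishes the deductible; $7,929 goes to coinsurance; 30% of $7,929 = $2,378.70. Cost to owner: $4,043.70. OOP to date $4,043.70. Plan pays $9,594 − $4,043.70 = $5,550.30.
Claim 2 — $1,163: deductible met; 30% of $1,163 = $348.90. Cost to owner: $348.90. OOP to date $4,392.60. Insurer: $1,163 − $348.90 = $814.10.
Claim 3 — $300: deductible met; 30% of $300 = $90. Owner pays $90; OOP now $4,482.60. Plan pays $300 − $90 = $210.
Claim 4 — $10,430: 30% coinsurance on $10,430 = $3,129. Adding that to $4,482.60 gives $7,611.60, past the $5,875 cap; owner pays only $5,875 − $4,482.60 = $1,392.40. Insurer: $10,430 − $1,392.40 = $9,037.60.

$9,037.60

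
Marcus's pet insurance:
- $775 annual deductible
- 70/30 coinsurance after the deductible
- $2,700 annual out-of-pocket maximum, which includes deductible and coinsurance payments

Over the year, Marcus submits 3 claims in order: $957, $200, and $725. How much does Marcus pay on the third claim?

$217.50

Bill 1, $957: deductible takes $775, $182 remains; 30% of $182 = $54.60. Owner pays $829.60; OOP now $829.60.
Bill 2, $200: deductible already satisfied, so owner's share is 30% × $200 = $60. Cost to owner: $60. OOP to date $889.60.
Bill 3, $725: deductible already satisfied, so owner's share is 30% × $725 = $217.50. Cost to owner: $217.50. OOP to date $1,107.10.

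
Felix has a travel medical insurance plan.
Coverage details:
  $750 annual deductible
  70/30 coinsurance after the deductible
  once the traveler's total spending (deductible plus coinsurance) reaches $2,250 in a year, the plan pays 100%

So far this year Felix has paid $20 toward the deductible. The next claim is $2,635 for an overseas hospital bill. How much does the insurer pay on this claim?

Remaining deductible: $750 − $20 = $730.
After the $730 deductible portion, $2,635 − $730 = $1,905 is subject to coinsurance.
30% of $1,905 = $571.50 falls to the traveler.
So the traveler owes $730 + $571.50 = $1,301.50 before any cap.
Year-to-date out-of-pocket becomes $20 + $1,301.50 = $1,321.50, still under the $2,250 maximum, so no cap applies.
Insurer pays the balance: $2,635 − $1,301.50 = $1,333.50.

$1,333.50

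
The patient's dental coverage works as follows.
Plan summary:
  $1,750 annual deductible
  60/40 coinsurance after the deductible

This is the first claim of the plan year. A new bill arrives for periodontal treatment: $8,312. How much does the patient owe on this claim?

The full $1,750 deductible is still open; $1,750 of this bill applies to it.
After the $1,750 deductible portion, $8,312 − $1,750 = $6,562 is subject to coinsurance.
Patient's 40% share of $6,562 is $2,624.80.
That puts the patient's cost at $1,750 + $2,624.80 = $4,374.80.

$4,374.80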